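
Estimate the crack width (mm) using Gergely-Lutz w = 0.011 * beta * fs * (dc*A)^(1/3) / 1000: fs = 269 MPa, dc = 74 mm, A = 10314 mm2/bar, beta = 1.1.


w = 0.011 * beta * fs * (dc * A)^(1/3) / 1000
= 0.011 * 1.1 * 269 * (74 * 10314)^(1/3) / 1000
= 0.297 mm

0.297


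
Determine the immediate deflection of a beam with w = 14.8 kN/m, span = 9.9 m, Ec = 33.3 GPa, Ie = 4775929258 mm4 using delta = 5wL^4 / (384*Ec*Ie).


Convert: L = 9.9 m = 9900 mm, Ec = 33.3 GPa = 33300 MPa
delta = 5 * 14.8 * 9900^4 / (384 * 33300 * 4775929258)
= 11.64 mm

11.64


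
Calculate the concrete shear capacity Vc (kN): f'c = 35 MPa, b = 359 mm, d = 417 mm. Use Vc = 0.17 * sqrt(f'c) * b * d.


Vc = 0.17 * sqrt(35) * 359 * 417 / 1000
= 150.56 kN

150.56


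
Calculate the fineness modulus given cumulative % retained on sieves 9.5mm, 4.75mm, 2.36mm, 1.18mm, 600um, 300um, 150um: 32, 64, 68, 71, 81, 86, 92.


FM = sum(cumulative % retained) / 100
= 494 / 100
= 4.94

4.94


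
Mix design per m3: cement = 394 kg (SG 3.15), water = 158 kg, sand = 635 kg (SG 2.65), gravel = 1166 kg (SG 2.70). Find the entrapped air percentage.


Vol cement = 394 / (3.15 * 1000) = 0.125079 m3
Vol water = 158 / 1000 = 0.158 m3
Vol sand = 635 / (2.65 * 1000) = 0.239623 m3
Vol gravel = 1166 / (2.70 * 1000) = 0.431852 m3
Total solid + water volume = 0.954554 m3
Air = (1 - 0.954554) * 100 = 4.54%

4.54


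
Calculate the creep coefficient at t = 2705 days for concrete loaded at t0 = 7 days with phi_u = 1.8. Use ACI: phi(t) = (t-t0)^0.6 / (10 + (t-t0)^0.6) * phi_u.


dt = 2705 - 7 = 2698
phi = 2698^0.6 / (10 + 2698^0.6) * 1.8
= 1.655

1.655


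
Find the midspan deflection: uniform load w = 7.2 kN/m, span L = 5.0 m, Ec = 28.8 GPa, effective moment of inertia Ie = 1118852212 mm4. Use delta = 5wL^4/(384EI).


Convert: L = 5.0 m = 5000 mm, Ec = 28.8 GPa = 28800 MPa
delta = 5 * 7.2 * 5000^4 / (384 * 28800 * 1118852212)
= 1.82 mm

1.82


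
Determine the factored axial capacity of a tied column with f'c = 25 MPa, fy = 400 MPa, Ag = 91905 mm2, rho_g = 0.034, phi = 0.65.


Ast = rho * Ag = 0.034 * 91905 = 3124.77 mm2
phi*Pn = 0.65 * 0.80 * (0.85 * 25 * (91905 - 3124.77) + 400 * 3124.77) / 1000
= 1630.97 kN

1630.97


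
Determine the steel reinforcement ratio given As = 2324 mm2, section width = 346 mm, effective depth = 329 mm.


rho = As / (b * d)
= 2324 / (346 * 329)
= 0.0204

0.0204


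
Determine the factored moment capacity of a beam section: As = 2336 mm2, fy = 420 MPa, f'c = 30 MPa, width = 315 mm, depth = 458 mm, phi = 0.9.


a = As * fy / (0.85 * f'c * b)
= 2336 * 420 / (0.85 * 30 * 315)
= 122.1438 mm
Mn = As * fy * (d - a/2) / 10^6
= 389.4341 kN-m
phi*Mn = 0.9 * 389.4341 = 350.49 kN-m

350.49


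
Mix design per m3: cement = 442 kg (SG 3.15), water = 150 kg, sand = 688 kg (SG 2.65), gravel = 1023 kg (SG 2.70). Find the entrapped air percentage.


Vol cement = 442 / (3.15 * 1000) = 0.140317 m3
Vol water = 150 / 1000 = 0.15 m3
Vol sand = 688 / (2.65 * 1000) = 0.259623 m3
Vol gravel = 1023 / (2.70 * 1000) = 0.378889 m3
Total solid + water volume = 0.928829 m3
Air = (1 - 0.928829) * 100 = 7.12%

7.12


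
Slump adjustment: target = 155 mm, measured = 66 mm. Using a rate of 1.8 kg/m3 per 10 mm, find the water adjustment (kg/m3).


Difference = 155 - 66 = 89 mm
Water adjustment = 89 * 1.8 / 10 = 16.0 kg/m3

16.0


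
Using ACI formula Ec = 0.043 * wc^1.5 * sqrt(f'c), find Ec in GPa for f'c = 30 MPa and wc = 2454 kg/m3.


Ec = 0.043 * 2454^1.5 * sqrt(30) / 1000
= 28.63 GPa

28.63


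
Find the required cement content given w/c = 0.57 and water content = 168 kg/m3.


Cement = water / (w/c)
= 168 / 0.57
= 294.7 kg/m3

294.7


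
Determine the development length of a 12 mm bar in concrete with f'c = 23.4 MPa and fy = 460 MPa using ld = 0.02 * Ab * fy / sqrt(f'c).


Ab = pi * 12^2 / 4 = 113.097 mm2
ld = 0.02 * 113.097 * 460 / sqrt(23.4)
= 215.1 mm

215.1


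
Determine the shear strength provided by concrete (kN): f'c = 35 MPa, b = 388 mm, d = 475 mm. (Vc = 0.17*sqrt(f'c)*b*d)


Vc = 0.17 * sqrt(35) * 388 * 475 / 1000
= 185.36 kN

185.36


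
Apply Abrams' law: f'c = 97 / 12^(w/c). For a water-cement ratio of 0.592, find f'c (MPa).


f'c = 97 / 12^0.592
= 97 / 4.354
= 22.28 MPa

22.28


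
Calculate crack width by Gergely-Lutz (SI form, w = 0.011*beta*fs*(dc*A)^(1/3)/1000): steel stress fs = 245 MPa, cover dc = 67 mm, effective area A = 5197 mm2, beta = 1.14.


w = 0.011 * beta * fs * (dc * A)^(1/3) / 1000
= 0.011 * 1.14 * 245 * (67 * 5197)^(1/3) / 1000
= 0.216 mm

0.216


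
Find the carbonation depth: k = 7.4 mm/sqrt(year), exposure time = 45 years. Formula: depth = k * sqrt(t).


depth = k * sqrt(t)
= 7.4 * sqrt(45)
= 49.64 mm

49.64


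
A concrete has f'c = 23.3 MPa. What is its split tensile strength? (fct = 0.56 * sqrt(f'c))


fct = 0.56 * sqrt(23.3)
= 0.56 * 4.827
= 2.703 MPa

2.703


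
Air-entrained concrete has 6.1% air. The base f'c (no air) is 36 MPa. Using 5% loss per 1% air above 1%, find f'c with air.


Strength loss = (6.1 - 1) * 5 = 25.5%
f'c = 36 * (1 - 25.5/100)
= 26.82 MPa

26.82


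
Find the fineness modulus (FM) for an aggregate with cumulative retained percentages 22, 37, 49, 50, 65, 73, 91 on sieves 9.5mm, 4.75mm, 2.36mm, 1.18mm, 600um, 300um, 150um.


FM = sum(cumulative % retained) / 100
= 387 / 100
= 3.87

3.87


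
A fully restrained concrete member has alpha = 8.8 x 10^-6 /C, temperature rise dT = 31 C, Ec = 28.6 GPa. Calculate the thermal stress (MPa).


sigma = alpha * dT * Ec
= 8.8e-6 * 31 * 28.6 * 1000
= 7.802 MPa

7.802


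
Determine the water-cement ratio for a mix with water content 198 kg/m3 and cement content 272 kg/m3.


w/c = water / cement
w/c = 198 / 272 = 0.728

0.728


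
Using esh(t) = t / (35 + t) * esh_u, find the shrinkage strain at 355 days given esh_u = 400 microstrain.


esh(355) = 355 / (35 + 355) * 400
= 355 / 390 * 400
= 364.1 microstrain

364.1


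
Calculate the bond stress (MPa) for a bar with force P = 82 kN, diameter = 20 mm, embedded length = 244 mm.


u = P / (pi * db * ld)
= 82 * 1000 / (pi * 20 * 244)
= 5.349 MPa

5.349


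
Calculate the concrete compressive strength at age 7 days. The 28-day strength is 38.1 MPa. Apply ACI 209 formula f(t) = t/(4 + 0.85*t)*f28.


f(7) = 7 / (4 + 0.85 * 7) * 38.1
= 7 / 9.95 * 38.1
= 26.8 MPa

26.8


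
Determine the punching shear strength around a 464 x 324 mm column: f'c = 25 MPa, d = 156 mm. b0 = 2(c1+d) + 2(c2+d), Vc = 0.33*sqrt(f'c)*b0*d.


b0 = 2*(464 + 156) + 2*(324 + 156) = 2200 mm
Vc = 0.33 * sqrt(25) * 2200 * 156 / 1000
= 566.28 kN

566.28


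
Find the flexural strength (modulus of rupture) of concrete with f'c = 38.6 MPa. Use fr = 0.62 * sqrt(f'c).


fr = 0.62 * sqrt(38.6)
= 3.852 MPa

3.852


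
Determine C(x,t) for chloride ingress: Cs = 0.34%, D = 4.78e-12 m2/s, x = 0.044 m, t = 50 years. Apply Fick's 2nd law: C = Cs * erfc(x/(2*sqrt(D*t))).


t_seconds = 50 * 365.25 * 24 * 3600 = 1577880000.0 s
arg = 0.044 / (2 * sqrt(4.78e-12 * 1577880000.0))
= 0.2533
erfc(0.2533) = 0.7202
C = 0.34 * 0.7202 = 0.2449%

0.2449


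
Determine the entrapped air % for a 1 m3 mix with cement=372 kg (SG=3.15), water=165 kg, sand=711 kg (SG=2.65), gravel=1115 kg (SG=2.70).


Vol cement = 372 / (3.15 * 1000) = 0.118095 m3
Vol water = 165 / 1000 = 0.165 m3
Vol sand = 711 / (2.65 * 1000) = 0.268302 m3
Vol gravel = 1115 / (2.70 * 1000) = 0.412963 m3
Total solid + water volume = 0.96436 m3
Air = (1 - 0.96436) * 100 = 3.56%

3.56


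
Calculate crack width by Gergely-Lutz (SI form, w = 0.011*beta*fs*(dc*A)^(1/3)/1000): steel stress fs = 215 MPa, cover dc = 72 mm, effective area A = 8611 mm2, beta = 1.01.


w = 0.011 * beta * fs * (dc * A)^(1/3) / 1000
= 0.011 * 1.01 * 215 * (72 * 8611)^(1/3) / 1000
= 0.204 mm

0.204


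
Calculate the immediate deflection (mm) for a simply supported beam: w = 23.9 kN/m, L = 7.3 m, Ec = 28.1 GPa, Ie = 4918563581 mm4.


Convert: L = 7.3 m = 7300 mm, Ec = 28.1 GPa = 28100 MPa
delta = 5 * 23.9 * 7300^4 / (384 * 28100 * 4918563581)
= 6.39 mm

6.39


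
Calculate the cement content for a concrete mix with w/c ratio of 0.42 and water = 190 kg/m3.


Cement = water / (w/c)
= 190 / 0.42
= 452.4 kg/m3

452.4


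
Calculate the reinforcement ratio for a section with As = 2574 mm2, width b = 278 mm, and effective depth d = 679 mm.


rho = As / (b * d)
= 2574 / (278 * 679)
= 0.0136

0.0136


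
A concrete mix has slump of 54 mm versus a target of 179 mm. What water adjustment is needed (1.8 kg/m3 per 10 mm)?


Difference = 179 - 54 = 125 mm
Water adjustment = 125 * 1.8 / 10 = 22.5 kg/m3

22.5


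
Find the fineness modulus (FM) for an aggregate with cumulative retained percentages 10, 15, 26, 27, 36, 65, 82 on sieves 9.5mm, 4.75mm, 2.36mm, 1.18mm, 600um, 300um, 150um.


FM = sum(cumulative % retained) / 100
= 261 / 100
= 2.61

2.61


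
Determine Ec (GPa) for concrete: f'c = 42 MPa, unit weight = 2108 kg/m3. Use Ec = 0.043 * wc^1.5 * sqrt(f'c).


Ec = 0.043 * 2108^1.5 * sqrt(42) / 1000
= 26.97 GPa

26.97


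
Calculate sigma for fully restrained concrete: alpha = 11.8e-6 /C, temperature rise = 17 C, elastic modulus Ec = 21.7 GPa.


sigma = alpha * dT * Ec
= 11.8e-6 * 17 * 21.7 * 1000
= 4.353 MPa

4.353


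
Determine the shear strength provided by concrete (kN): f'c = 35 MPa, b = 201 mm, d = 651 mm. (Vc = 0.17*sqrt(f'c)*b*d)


Vc = 0.17 * sqrt(35) * 201 * 651 / 1000
= 131.6 kN

131.6


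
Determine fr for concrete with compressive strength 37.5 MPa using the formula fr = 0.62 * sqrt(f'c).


fr = 0.62 * sqrt(37.5)
= 3.797 MPa

3.797


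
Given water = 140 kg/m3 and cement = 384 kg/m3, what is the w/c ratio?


w/c = water / cement
w/c = 140 / 384 = 0.365

0.365


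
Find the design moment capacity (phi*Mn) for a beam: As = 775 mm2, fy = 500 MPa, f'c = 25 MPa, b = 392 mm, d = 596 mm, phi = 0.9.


a = As * fy / (0.85 * f'c * b)
= 775 * 500 / (0.85 * 25 * 392)
= 46.5186 mm
Mn = As * fy * (d - a/2) / 10^6
= 221.937 kN-m
phi*Mn = 0.9 * 221.937 = 199.74 kN-m

199.74


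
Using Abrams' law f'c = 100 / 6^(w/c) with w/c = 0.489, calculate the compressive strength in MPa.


f'c = 100 / 6^0.489
= 100 / 2.402
= 41.64 MPa

41.64


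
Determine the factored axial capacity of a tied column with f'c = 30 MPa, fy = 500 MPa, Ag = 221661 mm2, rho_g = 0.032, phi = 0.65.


Ast = rho * Ag = 0.032 * 221661 = 7093.152 mm2
phi*Pn = 0.65 * 0.80 * (0.85 * 30 * (221661 - 7093.152) + 500 * 7093.152) / 1000
= 4689.39 kN

4689.39


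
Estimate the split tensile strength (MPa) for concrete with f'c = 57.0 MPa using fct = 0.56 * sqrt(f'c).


fct = 0.56 * sqrt(57.0)
= 0.56 * 7.55
= 4.228 MPa

4.228


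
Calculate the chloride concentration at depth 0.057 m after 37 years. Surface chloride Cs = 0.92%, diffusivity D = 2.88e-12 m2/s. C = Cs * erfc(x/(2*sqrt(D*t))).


t_seconds = 37 * 365.25 * 24 * 3600 = 1167631200.0 s
arg = 0.057 / (2 * sqrt(2.88e-12 * 1167631200.0))
= 0.4915
erfc(0.4915) = 0.487
C = 0.92 * 0.487 = 0.4481%

0.4481


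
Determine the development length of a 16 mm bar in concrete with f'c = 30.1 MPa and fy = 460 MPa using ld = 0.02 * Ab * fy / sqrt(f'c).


Ab = pi * 16^2 / 4 = 201.062 mm2
ld = 0.02 * 201.062 * 460 / sqrt(30.1)
= 337.2 mm

337.2


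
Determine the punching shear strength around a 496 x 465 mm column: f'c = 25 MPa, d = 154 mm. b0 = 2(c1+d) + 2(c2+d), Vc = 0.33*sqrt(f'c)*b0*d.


b0 = 2*(496 + 154) + 2*(465 + 154) = 2538 mm
Vc = 0.33 * sqrt(25) * 2538 * 154 / 1000
= 644.91 kN

644.91


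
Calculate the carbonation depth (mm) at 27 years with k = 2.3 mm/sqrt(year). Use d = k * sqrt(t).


depth = k * sqrt(t)
= 2.3 * sqrt(27)
= 11.95 mm

11.95


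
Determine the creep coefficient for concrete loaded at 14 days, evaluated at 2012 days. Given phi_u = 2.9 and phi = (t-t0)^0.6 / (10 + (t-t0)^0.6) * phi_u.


dt = 2012 - 14 = 1998
phi = 1998^0.6 / (10 + 1998^0.6) * 2.9
= 2.625

2.625


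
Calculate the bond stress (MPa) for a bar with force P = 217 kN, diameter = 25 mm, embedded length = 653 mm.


u = P / (pi * db * ld)
= 217 * 1000 / (pi * 25 * 653)
= 4.231 MPa

4.231


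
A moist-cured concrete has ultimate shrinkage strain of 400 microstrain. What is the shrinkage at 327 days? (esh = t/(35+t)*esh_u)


esh(327) = 327 / (35 + 327) * 400
= 327 / 362 * 400
= 361.3 microstrain

361.3


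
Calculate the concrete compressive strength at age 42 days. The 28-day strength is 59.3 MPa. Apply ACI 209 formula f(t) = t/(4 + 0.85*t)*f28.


f(42) = 42 / (4 + 0.85 * 42) * 59.3
= 42 / 39.7 * 59.3
= 62.74 MPa

62.74


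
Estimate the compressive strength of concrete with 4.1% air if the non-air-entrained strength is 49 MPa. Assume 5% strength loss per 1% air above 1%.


Strength loss = (4.1 - 1) * 5 = 15.5%
f'c = 49 * (1 - 15.5/100)
= 41.41 MPa

41.41


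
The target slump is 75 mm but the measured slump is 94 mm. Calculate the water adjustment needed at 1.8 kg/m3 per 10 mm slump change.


Difference = 75 - 94 = -19 mm
Water adjustment = -19 * 1.8 / 10 = -3.4 kg/m3

-3.4


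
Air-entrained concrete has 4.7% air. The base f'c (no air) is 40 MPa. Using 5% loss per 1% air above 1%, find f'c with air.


Strength loss = (4.7 - 1) * 5 = 18.5%
f'c = 40 * (1 - 18.5/100)
= 32.6 MPa

32.6


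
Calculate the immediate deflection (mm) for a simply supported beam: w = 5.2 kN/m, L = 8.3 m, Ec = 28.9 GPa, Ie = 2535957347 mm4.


Convert: L = 8.3 m = 8300 mm, Ec = 28.9 GPa = 28900 MPa
delta = 5 * 5.2 * 8300^4 / (384 * 28900 * 2535957347)
= 4.38 mm

4.38


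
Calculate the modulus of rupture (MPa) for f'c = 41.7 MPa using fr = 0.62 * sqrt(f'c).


fr = 0.62 * sqrt(41.7)
= 4.004 MPa

4.004


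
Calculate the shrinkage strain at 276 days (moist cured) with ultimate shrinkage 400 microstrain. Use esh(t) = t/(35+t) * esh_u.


esh(276) = 276 / (35 + 276) * 400
= 276 / 311 * 400
= 355.0 microstrain

355.0


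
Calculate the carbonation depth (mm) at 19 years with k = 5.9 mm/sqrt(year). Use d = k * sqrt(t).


depth = k * sqrt(t)
= 5.9 * sqrt(19)
= 25.72 mm

25.72


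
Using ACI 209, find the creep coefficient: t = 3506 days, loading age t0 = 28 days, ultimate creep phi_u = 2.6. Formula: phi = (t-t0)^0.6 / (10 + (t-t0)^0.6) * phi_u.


dt = 3506 - 28 = 3478
phi = 3478^0.6 / (10 + 3478^0.6) * 2.6
= 2.419

2.419


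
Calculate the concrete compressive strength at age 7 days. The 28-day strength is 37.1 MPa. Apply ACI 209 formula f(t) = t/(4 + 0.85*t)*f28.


f(7) = 7 / (4 + 0.85 * 7) * 37.1
= 7 / 9.95 * 37.1
= 26.1 MPa

26.1


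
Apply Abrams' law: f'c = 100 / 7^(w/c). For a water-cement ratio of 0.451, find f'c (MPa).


f'c = 100 / 7^0.451
= 100 / 2.405
= 41.58 MPa

41.58


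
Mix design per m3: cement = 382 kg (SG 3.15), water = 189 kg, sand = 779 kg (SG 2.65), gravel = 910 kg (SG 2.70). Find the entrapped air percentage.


Vol cement = 382 / (3.15 * 1000) = 0.12127 m3
Vol water = 189 / 1000 = 0.189 m3
Vol sand = 779 / (2.65 * 1000) = 0.293962 m3
Vol gravel = 910 / (2.70 * 1000) = 0.337037 m3
Total solid + water volume = 0.941269 m3
Air = (1 - 0.941269) * 100 = 5.87%

5.87


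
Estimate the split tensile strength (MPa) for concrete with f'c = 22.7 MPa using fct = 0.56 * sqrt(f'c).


fct = 0.56 * sqrt(22.7)
= 0.56 * 4.764
= 2.668 MPa

2.668


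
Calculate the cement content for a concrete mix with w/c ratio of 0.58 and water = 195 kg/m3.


Cement = water / (w/c)
= 195 / 0.58
= 336.2 kg/m3

336.2


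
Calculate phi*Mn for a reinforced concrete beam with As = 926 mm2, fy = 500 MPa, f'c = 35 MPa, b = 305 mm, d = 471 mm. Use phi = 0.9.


a = As * fy / (0.85 * f'c * b)
= 926 * 500 / (0.85 * 35 * 305)
= 51.0263 mm
Mn = As * fy * (d - a/2) / 10^6
= 206.2604 kN-m
phi*Mn = 0.9 * 206.2604 = 185.63 kN-m

185.63


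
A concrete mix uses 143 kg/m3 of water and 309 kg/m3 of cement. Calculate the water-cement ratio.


w/c = water / cement
w/c = 143 / 309 = 0.463

0.463


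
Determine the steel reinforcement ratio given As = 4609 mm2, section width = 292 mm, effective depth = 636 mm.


rho = As / (b * d)
= 4609 / (292 * 636)
= 0.0248

0.0248


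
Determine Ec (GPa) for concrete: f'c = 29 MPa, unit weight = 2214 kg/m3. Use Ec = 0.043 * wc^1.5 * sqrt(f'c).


Ec = 0.043 * 2214^1.5 * sqrt(29) / 1000
= 24.12 GPa

24.12


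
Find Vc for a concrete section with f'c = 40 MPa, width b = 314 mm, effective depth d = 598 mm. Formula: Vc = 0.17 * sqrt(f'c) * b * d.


Vc = 0.17 * sqrt(40) * 314 * 598 / 1000
= 201.89 kN

201.89


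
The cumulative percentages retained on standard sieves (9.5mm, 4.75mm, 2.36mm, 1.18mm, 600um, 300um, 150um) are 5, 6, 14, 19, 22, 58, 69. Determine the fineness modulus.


FM = sum(cumulative % retained) / 100
= 193 / 100
= 1.93

1.93


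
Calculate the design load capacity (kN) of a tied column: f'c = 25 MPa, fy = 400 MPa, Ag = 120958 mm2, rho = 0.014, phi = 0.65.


Ast = rho * Ag = 0.014 * 120958 = 1693.412 mm2
phi*Pn = 0.65 * 0.80 * (0.85 * 25 * (120958 - 1693.412) + 400 * 1693.412) / 1000
= 1670.1 kN

1670.1


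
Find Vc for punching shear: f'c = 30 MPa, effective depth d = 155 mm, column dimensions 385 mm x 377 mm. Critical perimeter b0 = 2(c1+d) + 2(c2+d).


b0 = 2*(385 + 155) + 2*(377 + 155) = 2144 mm
Vc = 0.33 * sqrt(30) * 2144 * 155 / 1000
= 600.66 kN

600.66


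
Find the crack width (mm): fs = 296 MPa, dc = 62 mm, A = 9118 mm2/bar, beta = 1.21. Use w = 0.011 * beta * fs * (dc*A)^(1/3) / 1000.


w = 0.011 * beta * fs * (dc * A)^(1/3) / 1000
= 0.011 * 1.21 * 296 * (62 * 9118)^(1/3) / 1000
= 0.326 mm

0.326


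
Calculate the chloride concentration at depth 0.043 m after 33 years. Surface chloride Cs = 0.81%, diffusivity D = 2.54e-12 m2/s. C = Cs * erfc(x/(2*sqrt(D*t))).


t_seconds = 33 * 365.25 * 24 * 3600 = 1041400800.0 s
arg = 0.043 / (2 * sqrt(2.54e-12 * 1041400800.0))
= 0.418
erfc(0.418) = 0.5544
C = 0.81 * 0.5544 = 0.4491%

0.4491


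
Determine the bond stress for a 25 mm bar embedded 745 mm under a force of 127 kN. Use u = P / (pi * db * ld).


u = P / (pi * db * ld)
= 127 * 1000 / (pi * 25 * 745)
= 2.17 MPa

2.17


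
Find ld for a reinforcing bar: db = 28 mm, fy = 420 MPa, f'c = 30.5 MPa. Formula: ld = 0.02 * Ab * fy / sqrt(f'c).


Ab = pi * 28^2 / 4 = 615.752 mm2
ld = 0.02 * 615.752 * 420 / sqrt(30.5)
= 936.6 mm

936.6


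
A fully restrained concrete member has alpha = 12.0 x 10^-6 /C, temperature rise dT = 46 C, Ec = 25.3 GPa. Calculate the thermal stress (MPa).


sigma = alpha * dT * Ec
= 12.0e-6 * 46 * 25.3 * 1000
= 13.966 MPa

13.966


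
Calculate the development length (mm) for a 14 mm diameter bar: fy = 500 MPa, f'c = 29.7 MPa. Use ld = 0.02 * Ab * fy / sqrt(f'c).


Ab = pi * 14^2 / 4 = 153.938 mm2
ld = 0.02 * 153.938 * 500 / sqrt(29.7)
= 282.5 mm

282.5


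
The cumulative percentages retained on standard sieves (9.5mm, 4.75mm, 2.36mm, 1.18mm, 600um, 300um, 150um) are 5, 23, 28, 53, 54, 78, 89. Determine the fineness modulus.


FM = sum(cumulative % retained) / 100
= 330 / 100
= 3.3

3.3


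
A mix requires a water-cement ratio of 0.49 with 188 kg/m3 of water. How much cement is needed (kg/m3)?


Cement = water / (w/c)
= 188 / 0.49
= 383.7 kg/m3

383.7


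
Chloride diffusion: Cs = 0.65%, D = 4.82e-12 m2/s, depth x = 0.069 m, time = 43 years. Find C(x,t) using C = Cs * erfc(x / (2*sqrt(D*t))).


t_seconds = 43 * 365.25 * 24 * 3600 = 1356976800.0 s
arg = 0.069 / (2 * sqrt(4.82e-12 * 1356976800.0))
= 0.4266
erfc(0.4266) = 0.5463
C = 0.65 * 0.5463 = 0.3551%

0.3551


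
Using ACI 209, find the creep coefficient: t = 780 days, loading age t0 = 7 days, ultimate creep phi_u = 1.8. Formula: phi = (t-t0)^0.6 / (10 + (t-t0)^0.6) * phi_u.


dt = 780 - 7 = 773
phi = 773^0.6 / (10 + 773^0.6) * 1.8
= 1.519

1.519


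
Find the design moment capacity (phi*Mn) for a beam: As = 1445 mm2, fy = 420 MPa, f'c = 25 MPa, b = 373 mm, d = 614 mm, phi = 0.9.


a = As * fy / (0.85 * f'c * b)
= 1445 * 420 / (0.85 * 25 * 373)
= 76.5684 mm
Mn = As * fy * (d - a/2) / 10^6
= 349.4019 kN-m
phi*Mn = 0.9 * 349.4019 = 314.46 kN-m

314.46


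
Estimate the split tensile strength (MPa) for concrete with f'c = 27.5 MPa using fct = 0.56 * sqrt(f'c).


fct = 0.56 * sqrt(27.5)
= 0.56 * 5.244
= 2.937 MPa

2.937


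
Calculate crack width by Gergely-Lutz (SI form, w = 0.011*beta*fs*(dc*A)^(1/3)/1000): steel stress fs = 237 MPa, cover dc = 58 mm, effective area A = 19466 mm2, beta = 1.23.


w = 0.011 * beta * fs * (dc * A)^(1/3) / 1000
= 0.011 * 1.23 * 237 * (58 * 19466)^(1/3) / 1000
= 0.334 mm

0.334


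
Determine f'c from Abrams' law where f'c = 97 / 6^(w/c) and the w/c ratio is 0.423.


f'c = 97 / 6^0.423
= 97 / 2.134
= 45.46 MPa

45.46


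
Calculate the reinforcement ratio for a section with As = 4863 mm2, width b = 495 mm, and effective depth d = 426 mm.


rho = As / (b * d)
= 4863 / (495 * 426)
= 0.0231

0.0231


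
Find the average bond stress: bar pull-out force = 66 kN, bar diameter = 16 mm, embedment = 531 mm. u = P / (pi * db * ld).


u = P / (pi * db * ld)
= 66 * 1000 / (pi * 16 * 531)
= 2.473 MPa

2.473


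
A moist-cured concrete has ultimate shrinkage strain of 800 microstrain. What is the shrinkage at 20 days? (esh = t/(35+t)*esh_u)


esh(20) = 20 / (35 + 20) * 800
= 20 / 55 * 800
= 290.9 microstrain

290.9


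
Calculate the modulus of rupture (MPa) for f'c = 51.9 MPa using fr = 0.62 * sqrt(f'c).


fr = 0.62 * sqrt(51.9)
= 4.467 MPa

4.467


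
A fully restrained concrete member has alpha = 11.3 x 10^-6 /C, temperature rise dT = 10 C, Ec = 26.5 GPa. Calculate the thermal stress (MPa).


sigma = alpha * dT * Ec
= 11.3e-6 * 10 * 26.5 * 1000
= 2.995 MPa

2.995


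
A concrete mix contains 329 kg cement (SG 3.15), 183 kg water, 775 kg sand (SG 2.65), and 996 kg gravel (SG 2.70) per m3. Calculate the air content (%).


Vol cement = 329 / (3.15 * 1000) = 0.104444 m3
Vol water = 183 / 1000 = 0.183 m3
Vol sand = 775 / (2.65 * 1000) = 0.292453 m3
Vol gravel = 996 / (2.70 * 1000) = 0.368889 m3
Total solid + water volume = 0.948786 m3
Air = (1 - 0.948786) * 100 = 5.12%

5.12


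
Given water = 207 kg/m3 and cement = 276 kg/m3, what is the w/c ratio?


w/c = water / cement
w/c = 207 / 276 = 0.75

0.75


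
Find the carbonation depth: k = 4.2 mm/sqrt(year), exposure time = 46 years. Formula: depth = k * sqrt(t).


depth = k * sqrt(t)
= 4.2 * sqrt(46)
= 28.49 mm

28.49


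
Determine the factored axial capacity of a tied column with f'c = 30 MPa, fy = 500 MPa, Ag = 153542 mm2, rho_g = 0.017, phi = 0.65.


Ast = rho * Ag = 0.017 * 153542 = 2610.214 mm2
phi*Pn = 0.65 * 0.80 * (0.85 * 30 * (153542 - 2610.214) + 500 * 2610.214) / 1000
= 2680.01 kN

2680.01


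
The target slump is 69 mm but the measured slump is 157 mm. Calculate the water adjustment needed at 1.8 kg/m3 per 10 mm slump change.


Difference = 69 - 157 = -88 mm
Water adjustment = -88 * 1.8 / 10 = -15.8 kg/m3

-15.8


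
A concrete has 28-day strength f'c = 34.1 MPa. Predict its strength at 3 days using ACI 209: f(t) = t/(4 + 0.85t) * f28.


f(3) = 3 / (4 + 0.85 * 3) * 34.1
= 3 / 6.55 * 34.1
= 15.62 MPa

15.62


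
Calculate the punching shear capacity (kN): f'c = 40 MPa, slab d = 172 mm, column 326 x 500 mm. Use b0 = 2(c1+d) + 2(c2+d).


b0 = 2*(326 + 172) + 2*(500 + 172) = 2340 mm
Vc = 0.33 * sqrt(40) * 2340 * 172 / 1000
= 840.02 kN

840.02


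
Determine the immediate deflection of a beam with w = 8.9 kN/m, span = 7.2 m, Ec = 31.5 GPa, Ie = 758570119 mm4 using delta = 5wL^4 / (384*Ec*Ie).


Convert: L = 7.2 m = 7200 mm, Ec = 31.5 GPa = 31500 MPa
delta = 5 * 8.9 * 7200^4 / (384 * 31500 * 758570119)
= 13.03 mm

13.03


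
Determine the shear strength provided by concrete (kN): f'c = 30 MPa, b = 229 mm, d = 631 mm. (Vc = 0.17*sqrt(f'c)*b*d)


Vc = 0.17 * sqrt(30) * 229 * 631 / 1000
= 134.55 kN

134.55


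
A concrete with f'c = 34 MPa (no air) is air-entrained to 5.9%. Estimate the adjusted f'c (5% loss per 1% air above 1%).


Strength loss = (5.9 - 1) * 5 = 24.5%
f'c = 34 * (1 - 24.5/100)
= 25.67 MPa

25.67


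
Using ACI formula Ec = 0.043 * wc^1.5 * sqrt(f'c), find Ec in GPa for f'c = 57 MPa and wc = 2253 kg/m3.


Ec = 0.043 * 2253^1.5 * sqrt(57) / 1000
= 34.72 GPa

34.72


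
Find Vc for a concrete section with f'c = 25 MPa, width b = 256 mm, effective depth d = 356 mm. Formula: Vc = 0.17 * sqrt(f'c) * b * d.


Vc = 0.17 * sqrt(25) * 256 * 356 / 1000
= 77.47 kN

77.47


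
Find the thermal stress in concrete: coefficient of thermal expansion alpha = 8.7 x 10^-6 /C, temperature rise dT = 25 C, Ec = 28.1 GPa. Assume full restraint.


sigma = alpha * dT * Ec
= 8.7e-6 * 25 * 28.1 * 1000
= 6.112 MPa

6.112


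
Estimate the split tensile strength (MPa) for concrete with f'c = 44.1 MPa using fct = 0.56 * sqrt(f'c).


fct = 0.56 * sqrt(44.1)
= 0.56 * 6.641
= 3.719 MPa

3.719


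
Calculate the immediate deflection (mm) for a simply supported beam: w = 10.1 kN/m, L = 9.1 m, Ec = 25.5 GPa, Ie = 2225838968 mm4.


Convert: L = 9.1 m = 9100 mm, Ec = 25.5 GPa = 25500 MPa
delta = 5 * 10.1 * 9100^4 / (384 * 25500 * 2225838968)
= 15.89 mm

15.89


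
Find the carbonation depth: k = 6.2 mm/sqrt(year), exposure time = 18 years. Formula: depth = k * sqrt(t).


depth = k * sqrt(t)
= 6.2 * sqrt(18)
= 26.3 mm

26.3


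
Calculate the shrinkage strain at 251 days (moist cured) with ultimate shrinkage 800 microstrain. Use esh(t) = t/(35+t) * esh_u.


esh(251) = 251 / (35 + 251) * 800
= 251 / 286 * 800
= 702.1 microstrain

702.1


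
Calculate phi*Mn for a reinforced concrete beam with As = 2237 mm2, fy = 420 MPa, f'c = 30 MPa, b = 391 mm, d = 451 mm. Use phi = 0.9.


a = As * fy / (0.85 * f'c * b)
= 2237 * 420 / (0.85 * 30 * 391)
= 94.232 mm
Mn = As * fy * (d - a/2) / 10^6
= 379.4652 kN-m
phi*Mn = 0.9 * 379.4652 = 341.52 kN-m

341.52


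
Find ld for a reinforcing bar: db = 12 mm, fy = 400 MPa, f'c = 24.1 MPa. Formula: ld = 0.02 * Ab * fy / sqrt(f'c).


Ab = pi * 12^2 / 4 = 113.097 mm2
ld = 0.02 * 113.097 * 400 / sqrt(24.1)
= 184.3 mm

184.3


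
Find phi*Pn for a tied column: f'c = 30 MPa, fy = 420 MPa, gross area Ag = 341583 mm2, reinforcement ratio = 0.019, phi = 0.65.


Ast = rho * Ag = 0.019 * 341583 = 6490.077 mm2
phi*Pn = 0.65 * 0.80 * (0.85 * 30 * (341583 - 6490.077) + 420 * 6490.077) / 1000
= 5860.76 kN

5860.76


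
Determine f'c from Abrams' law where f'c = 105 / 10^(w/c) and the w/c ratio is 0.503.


f'c = 105 / 10^0.503
= 105 / 3.184
= 32.98 MPa

32.98


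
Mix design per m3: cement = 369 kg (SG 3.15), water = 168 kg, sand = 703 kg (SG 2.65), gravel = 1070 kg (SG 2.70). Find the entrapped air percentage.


Vol cement = 369 / (3.15 * 1000) = 0.117143 m3
Vol water = 168 / 1000 = 0.168 m3
Vol sand = 703 / (2.65 * 1000) = 0.265283 m3
Vol gravel = 1070 / (2.70 * 1000) = 0.396296 m3
Total solid + water volume = 0.946722 m3
Air = (1 - 0.946722) * 100 = 5.33%

5.33


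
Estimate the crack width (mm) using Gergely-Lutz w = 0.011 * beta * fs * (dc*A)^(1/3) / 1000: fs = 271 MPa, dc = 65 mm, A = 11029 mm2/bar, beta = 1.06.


w = 0.011 * beta * fs * (dc * A)^(1/3) / 1000
= 0.011 * 1.06 * 271 * (65 * 11029)^(1/3) / 1000
= 0.283 mm

0.283


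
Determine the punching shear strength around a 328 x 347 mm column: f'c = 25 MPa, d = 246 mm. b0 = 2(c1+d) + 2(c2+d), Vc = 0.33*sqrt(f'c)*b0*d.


b0 = 2*(328 + 246) + 2*(347 + 246) = 2334 mm
Vc = 0.33 * sqrt(25) * 2334 * 246 / 1000
= 947.37 kN

947.37


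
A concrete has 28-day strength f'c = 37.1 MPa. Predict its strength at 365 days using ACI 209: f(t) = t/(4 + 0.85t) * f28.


f(365) = 365 / (4 + 0.85 * 365) * 37.1
= 365 / 314.25 * 37.1
= 43.09 MPa

43.09


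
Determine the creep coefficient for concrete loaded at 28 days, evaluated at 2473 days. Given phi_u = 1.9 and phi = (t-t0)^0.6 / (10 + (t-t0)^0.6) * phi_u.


dt = 2473 - 28 = 2445
phi = 2445^0.6 / (10 + 2445^0.6) * 1.9
= 1.739

1.739


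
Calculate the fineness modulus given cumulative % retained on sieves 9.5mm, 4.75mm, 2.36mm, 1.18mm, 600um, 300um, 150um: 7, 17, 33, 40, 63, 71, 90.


FM = sum(cumulative % retained) / 100
= 321 / 100
= 3.21

3.21


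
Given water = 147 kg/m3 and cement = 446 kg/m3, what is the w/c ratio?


w/c = water / cement
w/c = 147 / 446 = 0.33

0.33


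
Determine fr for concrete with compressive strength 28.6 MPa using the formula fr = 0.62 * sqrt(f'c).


fr = 0.62 * sqrt(28.6)
= 3.316 MPa

3.316


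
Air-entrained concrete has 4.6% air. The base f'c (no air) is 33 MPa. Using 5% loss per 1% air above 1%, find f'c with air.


Strength loss = (4.6 - 1) * 5 = 18.0%
f'c = 33 * (1 - 18.0/100)
= 27.06 MPa

27.06


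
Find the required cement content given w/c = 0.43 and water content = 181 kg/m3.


Cement = water / (w/c)
= 181 / 0.43
= 420.9 kg/m3

420.9


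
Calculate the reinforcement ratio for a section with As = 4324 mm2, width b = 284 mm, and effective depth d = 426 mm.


rho = As / (b * d)
= 4324 / (284 * 426)
= 0.0357

0.0357


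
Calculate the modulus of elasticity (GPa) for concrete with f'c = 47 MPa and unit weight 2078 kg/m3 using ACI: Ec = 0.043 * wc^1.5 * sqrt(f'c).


Ec = 0.043 * 2078^1.5 * sqrt(47) / 1000
= 27.92 GPa

27.92


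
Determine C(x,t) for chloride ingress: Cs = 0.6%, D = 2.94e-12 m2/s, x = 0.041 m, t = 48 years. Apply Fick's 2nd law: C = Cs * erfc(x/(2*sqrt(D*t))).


t_seconds = 48 * 365.25 * 24 * 3600 = 1514764800.0 s
arg = 0.041 / (2 * sqrt(2.94e-12 * 1514764800.0))
= 0.3072
erfc(0.3072) = 0.664
C = 0.6 * 0.664 = 0.3984%

0.3984


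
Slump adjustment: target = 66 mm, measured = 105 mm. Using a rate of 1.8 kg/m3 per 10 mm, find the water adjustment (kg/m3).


Difference = 66 - 105 = -39 mm
Water adjustment = -39 * 1.8 / 10 = -7.0 kg/m3

-7.0


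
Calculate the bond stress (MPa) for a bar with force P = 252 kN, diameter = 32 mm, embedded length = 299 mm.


u = P / (pi * db * ld)
= 252 * 1000 / (pi * 32 * 299)
= 8.384 MPa

8.384


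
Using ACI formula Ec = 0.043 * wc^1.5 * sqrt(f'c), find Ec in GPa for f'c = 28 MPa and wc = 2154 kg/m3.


Ec = 0.043 * 2154^1.5 * sqrt(28) / 1000
= 22.75 GPa

22.75


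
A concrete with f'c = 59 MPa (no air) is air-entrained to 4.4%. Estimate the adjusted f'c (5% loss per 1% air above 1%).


Strength loss = (4.4 - 1) * 5 = 17.0%
f'c = 59 * (1 - 17.0/100)
= 48.97 MPa

48.97


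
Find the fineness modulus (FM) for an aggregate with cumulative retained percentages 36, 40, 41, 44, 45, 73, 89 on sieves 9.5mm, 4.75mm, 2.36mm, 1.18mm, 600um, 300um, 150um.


FM = sum(cumulative % retained) / 100
= 368 / 100
= 3.68

3.68


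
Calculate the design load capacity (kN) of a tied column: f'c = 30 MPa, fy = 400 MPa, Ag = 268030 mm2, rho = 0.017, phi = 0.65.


Ast = rho * Ag = 0.017 * 268030 = 4556.51 mm2
phi*Pn = 0.65 * 0.80 * (0.85 * 30 * (268030 - 4556.51) + 400 * 4556.51) / 1000
= 4441.41 kN

4441.41


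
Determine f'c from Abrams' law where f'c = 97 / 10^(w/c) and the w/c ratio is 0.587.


f'c = 97 / 10^0.587
= 97 / 3.864
= 25.11 MPa

25.11


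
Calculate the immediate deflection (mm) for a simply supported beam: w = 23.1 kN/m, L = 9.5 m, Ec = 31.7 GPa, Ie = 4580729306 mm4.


Convert: L = 9.5 m = 9500 mm, Ec = 31.7 GPa = 31700 MPa
delta = 5 * 23.1 * 9500^4 / (384 * 31700 * 4580729306)
= 16.87 mm

16.87


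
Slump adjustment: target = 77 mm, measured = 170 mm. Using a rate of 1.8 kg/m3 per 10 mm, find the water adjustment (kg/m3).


Difference = 77 - 170 = -93 mm
Water adjustment = -93 * 1.8 / 10 = -16.7 kg/m3

-16.7


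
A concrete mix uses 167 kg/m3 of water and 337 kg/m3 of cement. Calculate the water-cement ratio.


w/c = water / cement
w/c = 167 / 337 = 0.496

0.496


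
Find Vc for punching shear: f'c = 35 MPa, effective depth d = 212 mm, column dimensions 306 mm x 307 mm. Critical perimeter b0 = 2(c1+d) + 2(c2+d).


b0 = 2*(306 + 212) + 2*(307 + 212) = 2074 mm
Vc = 0.33 * sqrt(35) * 2074 * 212 / 1000
= 858.41 kN

858.41


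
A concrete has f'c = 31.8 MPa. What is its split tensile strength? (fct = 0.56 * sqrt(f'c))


fct = 0.56 * sqrt(31.8)
= 0.56 * 5.639
= 3.158 MPa

3.158


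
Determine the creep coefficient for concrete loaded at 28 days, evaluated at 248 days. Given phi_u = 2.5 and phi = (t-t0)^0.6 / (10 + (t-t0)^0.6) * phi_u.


dt = 248 - 28 = 220
phi = 220^0.6 / (10 + 220^0.6) * 2.5
= 1.795

1.795


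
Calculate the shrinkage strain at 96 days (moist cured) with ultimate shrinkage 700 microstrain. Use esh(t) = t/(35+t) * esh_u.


esh(96) = 96 / (35 + 96) * 700
= 96 / 131 * 700
= 513.0 microstrain

513.0


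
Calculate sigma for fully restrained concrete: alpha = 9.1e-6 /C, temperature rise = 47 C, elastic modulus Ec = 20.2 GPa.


sigma = alpha * dT * Ec
= 9.1e-6 * 47 * 20.2 * 1000
= 8.64 MPa

8.64


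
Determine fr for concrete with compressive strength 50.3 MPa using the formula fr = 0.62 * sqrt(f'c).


fr = 0.62 * sqrt(50.3)
= 4.397 MPa

4.397


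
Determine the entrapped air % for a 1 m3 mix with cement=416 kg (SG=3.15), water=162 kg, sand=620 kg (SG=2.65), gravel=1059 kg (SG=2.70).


Vol cement = 416 / (3.15 * 1000) = 0.132063 m3
Vol water = 162 / 1000 = 0.162 m3
Vol sand = 620 / (2.65 * 1000) = 0.233962 m3
Vol gravel = 1059 / (2.70 * 1000) = 0.392222 m3
Total solid + water volume = 0.920248 m3
Air = (1 - 0.920248) * 100 = 7.98%

7.98


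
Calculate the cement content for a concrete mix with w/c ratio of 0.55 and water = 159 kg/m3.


Cement = water / (w/c)
= 159 / 0.55
= 289.1 kg/m3

289.1


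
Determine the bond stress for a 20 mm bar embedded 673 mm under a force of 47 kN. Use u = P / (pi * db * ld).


u = P / (pi * db * ld)
= 47 * 1000 / (pi * 20 * 673)
= 1.111 MPa

1.111


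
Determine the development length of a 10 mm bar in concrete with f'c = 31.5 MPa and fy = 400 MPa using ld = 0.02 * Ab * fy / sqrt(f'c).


Ab = pi * 10^2 / 4 = 78.54 mm2
ld = 0.02 * 78.54 * 400 / sqrt(31.5)
= 112.0 mm

112.0


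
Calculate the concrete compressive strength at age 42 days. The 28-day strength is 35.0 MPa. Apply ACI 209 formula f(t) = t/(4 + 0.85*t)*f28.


f(42) = 42 / (4 + 0.85 * 42) * 35.0
= 42 / 39.7 * 35.0
= 37.03 MPa

37.03


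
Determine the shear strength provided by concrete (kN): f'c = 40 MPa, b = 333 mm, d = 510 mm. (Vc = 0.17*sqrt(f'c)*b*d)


Vc = 0.17 * sqrt(40) * 333 * 510 / 1000
= 182.6 kN

182.6


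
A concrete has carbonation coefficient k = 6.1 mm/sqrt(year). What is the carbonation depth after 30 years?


depth = k * sqrt(t)
= 6.1 * sqrt(30)
= 33.41 mm

33.41


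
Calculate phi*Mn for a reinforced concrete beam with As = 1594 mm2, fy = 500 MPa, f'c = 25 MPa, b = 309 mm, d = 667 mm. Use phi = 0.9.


a = As * fy / (0.85 * f'c * b)
= 1594 * 500 / (0.85 * 25 * 309)
= 121.3783 mm
Mn = As * fy * (d - a/2) / 10^6
= 483.2298 kN-m
phi*Mn = 0.9 * 483.2298 = 434.91 kN-m

434.91


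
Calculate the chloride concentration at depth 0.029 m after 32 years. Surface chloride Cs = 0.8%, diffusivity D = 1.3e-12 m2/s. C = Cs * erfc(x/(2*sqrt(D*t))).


t_seconds = 32 * 365.25 * 24 * 3600 = 1009843200.0 s
arg = 0.029 / (2 * sqrt(1.3e-12 * 1009843200.0))
= 0.4002
erfc(0.4002) = 0.5714
C = 0.8 * 0.5714 = 0.4571%

0.4571


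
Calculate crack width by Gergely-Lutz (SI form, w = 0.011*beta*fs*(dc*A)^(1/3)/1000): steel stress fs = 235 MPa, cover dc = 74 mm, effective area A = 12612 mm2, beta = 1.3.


w = 0.011 * beta * fs * (dc * A)^(1/3) / 1000
= 0.011 * 1.3 * 235 * (74 * 12612)^(1/3) / 1000
= 0.328 mm

0.328


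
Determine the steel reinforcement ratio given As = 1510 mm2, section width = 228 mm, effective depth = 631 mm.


rho = As / (b * d)
= 1510 / (228 * 631)
= 0.0105

0.0105


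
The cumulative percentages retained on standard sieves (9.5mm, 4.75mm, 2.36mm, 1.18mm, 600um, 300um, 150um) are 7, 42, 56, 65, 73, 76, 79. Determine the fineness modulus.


FM = sum(cumulative % retained) / 100
= 398 / 100
= 3.98

3.98


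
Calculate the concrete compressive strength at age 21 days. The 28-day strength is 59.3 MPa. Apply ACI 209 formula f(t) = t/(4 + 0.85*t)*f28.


f(21) = 21 / (4 + 0.85 * 21) * 59.3
= 21 / 21.85 * 59.3
= 56.99 MPa

56.99


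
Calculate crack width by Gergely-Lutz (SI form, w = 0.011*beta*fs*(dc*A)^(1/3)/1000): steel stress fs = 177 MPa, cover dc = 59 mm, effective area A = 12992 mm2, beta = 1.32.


w = 0.011 * beta * fs * (dc * A)^(1/3) / 1000
= 0.011 * 1.32 * 177 * (59 * 12992)^(1/3) / 1000
= 0.235 mm

0.235


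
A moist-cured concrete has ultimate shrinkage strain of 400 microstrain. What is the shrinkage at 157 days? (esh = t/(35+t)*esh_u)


esh(157) = 157 / (35 + 157) * 400
= 157 / 192 * 400
= 327.1 microstrain

327.1


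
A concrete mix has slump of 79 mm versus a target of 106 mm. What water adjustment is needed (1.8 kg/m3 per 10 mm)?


Difference = 106 - 79 = 27 mm
Water adjustment = 27 * 1.8 / 10 = 4.9 kg/m3

4.9


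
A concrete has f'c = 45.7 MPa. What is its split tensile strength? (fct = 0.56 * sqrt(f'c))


fct = 0.56 * sqrt(45.7)
= 0.56 * 6.76
= 3.786 MPa

3.786


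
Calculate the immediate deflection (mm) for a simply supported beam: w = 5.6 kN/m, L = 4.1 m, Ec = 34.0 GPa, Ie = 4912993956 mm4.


Convert: L = 4.1 m = 4100 mm, Ec = 34.0 GPa = 34000 MPa
delta = 5 * 5.6 * 4100^4 / (384 * 34000 * 4912993956)
= 0.12 mm

0.12


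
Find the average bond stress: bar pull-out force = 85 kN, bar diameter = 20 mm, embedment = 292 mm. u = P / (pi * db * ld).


u = P / (pi * db * ld)
= 85 * 1000 / (pi * 20 * 292)
= 4.633 MPa

4.633


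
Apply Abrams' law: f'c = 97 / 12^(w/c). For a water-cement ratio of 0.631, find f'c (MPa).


f'c = 97 / 12^0.631
= 97 / 4.797
= 20.22 MPa

20.22


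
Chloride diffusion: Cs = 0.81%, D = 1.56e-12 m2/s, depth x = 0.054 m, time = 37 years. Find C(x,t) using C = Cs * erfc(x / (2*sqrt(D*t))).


t_seconds = 37 * 365.25 * 24 * 3600 = 1167631200.0 s
arg = 0.054 / (2 * sqrt(1.56e-12 * 1167631200.0))
= 0.6326
erfc(0.6326) = 0.371
C = 0.81 * 0.371 = 0.3005%

0.3005


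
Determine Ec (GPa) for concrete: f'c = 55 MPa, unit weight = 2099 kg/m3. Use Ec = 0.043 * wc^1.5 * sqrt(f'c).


Ec = 0.043 * 2099^1.5 * sqrt(55) / 1000
= 30.67 GPa

30.67


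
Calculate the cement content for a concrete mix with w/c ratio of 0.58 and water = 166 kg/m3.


Cement = water / (w/c)
= 166 / 0.58
= 286.2 kg/m3

286.2


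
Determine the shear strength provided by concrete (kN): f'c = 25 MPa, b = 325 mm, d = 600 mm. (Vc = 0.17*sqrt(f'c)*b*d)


Vc = 0.17 * sqrt(25) * 325 * 600 / 1000
= 165.75 kN

165.75


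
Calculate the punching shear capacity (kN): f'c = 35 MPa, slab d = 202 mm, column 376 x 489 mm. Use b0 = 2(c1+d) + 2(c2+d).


b0 = 2*(376 + 202) + 2*(489 + 202) = 2538 mm
Vc = 0.33 * sqrt(35) * 2538 * 202 / 1000
= 1000.9 kN

1000.9


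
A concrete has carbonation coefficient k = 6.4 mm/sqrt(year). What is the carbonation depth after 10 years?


depth = k * sqrt(t)
= 6.4 * sqrt(10)
= 20.24 mm

20.24


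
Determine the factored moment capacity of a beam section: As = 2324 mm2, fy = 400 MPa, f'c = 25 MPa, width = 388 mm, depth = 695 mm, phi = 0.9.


a = As * fy / (0.85 * f'c * b)
= 2324 * 400 / (0.85 * 25 * 388)
= 112.7471 mm
Mn = As * fy * (d - a/2) / 10^6
= 593.6671 kN-m
phi*Mn = 0.9 * 593.6671 = 534.3 kN-m

534.3


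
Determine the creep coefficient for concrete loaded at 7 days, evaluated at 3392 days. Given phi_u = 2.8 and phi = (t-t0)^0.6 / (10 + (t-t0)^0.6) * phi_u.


dt = 3392 - 7 = 3385
phi = 3385^0.6 / (10 + 3385^0.6) * 2.8
= 2.602

2.602


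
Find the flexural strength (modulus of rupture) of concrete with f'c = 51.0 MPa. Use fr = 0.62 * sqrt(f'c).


fr = 0.62 * sqrt(51.0)
= 4.428 MPa

4.428
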